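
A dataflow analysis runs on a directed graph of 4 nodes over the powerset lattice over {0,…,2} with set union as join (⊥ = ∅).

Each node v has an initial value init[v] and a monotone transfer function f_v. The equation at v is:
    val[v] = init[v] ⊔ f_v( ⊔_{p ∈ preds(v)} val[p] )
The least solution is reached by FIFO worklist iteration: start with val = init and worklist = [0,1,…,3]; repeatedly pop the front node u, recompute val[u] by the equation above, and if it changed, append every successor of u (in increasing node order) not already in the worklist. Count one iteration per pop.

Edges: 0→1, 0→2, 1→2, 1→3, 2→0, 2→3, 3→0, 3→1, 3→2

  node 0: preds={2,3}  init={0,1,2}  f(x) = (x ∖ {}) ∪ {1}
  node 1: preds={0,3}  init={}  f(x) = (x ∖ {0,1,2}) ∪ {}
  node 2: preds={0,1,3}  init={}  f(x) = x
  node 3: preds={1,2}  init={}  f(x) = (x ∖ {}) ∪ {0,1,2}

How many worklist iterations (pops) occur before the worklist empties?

Worklist (7 pops):
  #1 pop 0: in={} → {0,1,2} (no change)
  #2 pop 1: in={0,1,2} → {} (no change)
  #3 pop 2: in={0,1,2} → {0,1,2} (was {}); enqueue [0]
  #4 pop 3: in={0,1,2} → {0,1,2} (was {}); enqueue [1,2]
  #5 pop 0: in={0,1,2} → {0,1,2} (no change)
  #6 pop 1: in={0,1,2} → {} (no change)
  #7 pop 2: in={0,1,2} → {0,1,2} (no change)

Fixpoint:
  val[0] = {0,1,2}
  val[1] = {}
  val[2] = {0,1,2}
  val[3] = {0,1,2}

7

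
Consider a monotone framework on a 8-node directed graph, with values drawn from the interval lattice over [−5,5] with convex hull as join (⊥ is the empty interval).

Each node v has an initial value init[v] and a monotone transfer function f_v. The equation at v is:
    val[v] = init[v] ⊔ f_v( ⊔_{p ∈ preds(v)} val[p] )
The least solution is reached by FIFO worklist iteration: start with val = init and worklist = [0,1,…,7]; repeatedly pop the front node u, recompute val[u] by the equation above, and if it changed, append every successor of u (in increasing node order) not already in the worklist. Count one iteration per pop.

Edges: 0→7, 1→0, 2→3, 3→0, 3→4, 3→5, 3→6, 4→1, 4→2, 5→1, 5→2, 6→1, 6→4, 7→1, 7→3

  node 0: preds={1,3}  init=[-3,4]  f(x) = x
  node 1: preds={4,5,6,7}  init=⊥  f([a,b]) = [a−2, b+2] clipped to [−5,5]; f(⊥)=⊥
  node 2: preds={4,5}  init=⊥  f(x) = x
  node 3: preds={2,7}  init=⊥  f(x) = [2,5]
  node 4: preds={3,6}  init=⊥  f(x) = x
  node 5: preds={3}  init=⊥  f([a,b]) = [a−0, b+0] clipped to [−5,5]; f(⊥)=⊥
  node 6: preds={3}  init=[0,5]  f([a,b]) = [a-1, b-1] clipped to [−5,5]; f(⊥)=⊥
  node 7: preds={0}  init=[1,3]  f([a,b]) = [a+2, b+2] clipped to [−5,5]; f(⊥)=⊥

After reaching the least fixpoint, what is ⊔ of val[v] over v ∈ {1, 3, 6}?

Worklist (14 pops):
  #1 pop 0: in=⊥ → [-3,4] (no change)
  #2 pop 1: in=[0,5] → [-2,5] (was ⊥); enqueue [0]
  #3 pop 2: in=⊥ → ⊥ (no change)
  #4 pop 3: in=[1,3] → [2,5] (was ⊥); enqueue []
  #5 pop 4: in=[0,5] → [0,5] (was ⊥); enqueue [1,2]
  #6 pop 5: in=[2,5] → [2,5] (was ⊥); enqueue []
  #7 pop 6: in=[2,5] → [0,5] (no change)
  #8 pop 7: in=[-3,4] → [-1,5] (was [1,3]); enqueue [3]
  #9 pop 0: in=[-2,5] → [-3,5] (was [-3,4]); enqueue [7]
  #10 pop 1: in=[-1,5] → [-3,5] (was [-2,5]); enqueue [0]
  #11 pop 2: in=[0,5] → [0,5] (was ⊥); enqueue []
  #12 pop 3: in=[-1,5] → [2,5] (no change)
  #13 pop 7: in=[-3,5] → [-1,5] (no change)
  #14 pop 0: in=[-3,5] → [-3,5] (no change)

Fixpoint:
  val[0] = [-3,5]
  val[1] = [-3,5]
  val[2] = [0,5]
  val[3] = [2,5]
  val[4] = [0,5]
  val[5] = [2,5]
  val[6] = [0,5]
  val[7] = [-1,5]

[-3,5]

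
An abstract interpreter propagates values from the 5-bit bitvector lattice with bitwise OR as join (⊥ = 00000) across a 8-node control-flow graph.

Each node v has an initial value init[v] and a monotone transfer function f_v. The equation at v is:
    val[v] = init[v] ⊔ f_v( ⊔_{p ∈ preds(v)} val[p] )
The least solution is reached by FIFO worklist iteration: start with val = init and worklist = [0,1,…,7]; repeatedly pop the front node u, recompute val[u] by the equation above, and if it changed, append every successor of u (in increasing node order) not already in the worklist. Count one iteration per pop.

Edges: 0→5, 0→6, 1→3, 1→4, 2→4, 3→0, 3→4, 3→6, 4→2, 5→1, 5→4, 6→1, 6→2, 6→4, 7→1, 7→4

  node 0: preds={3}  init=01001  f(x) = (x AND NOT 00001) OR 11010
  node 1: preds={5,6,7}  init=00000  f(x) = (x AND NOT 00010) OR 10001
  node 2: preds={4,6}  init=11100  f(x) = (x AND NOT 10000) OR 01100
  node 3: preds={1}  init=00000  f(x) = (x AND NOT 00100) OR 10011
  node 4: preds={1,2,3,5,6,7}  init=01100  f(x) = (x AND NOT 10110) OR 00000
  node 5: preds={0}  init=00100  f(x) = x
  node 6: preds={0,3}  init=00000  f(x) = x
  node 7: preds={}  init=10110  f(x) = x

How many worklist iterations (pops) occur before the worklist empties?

16

Worklist (16 pops):
  #1 pop 0: in=00000 → 11011 (was 01001); enqueue []
  #2 pop 1: in=10110 → 10101 (was 00000); enqueue []
  #3 pop 2: in=01100 → 11100 (no change)
  #4 pop 3: in=10101 → 10011 (was 00000); enqueue [0]
  #5 pop 4: in=11111 → 01101 (was 01100); enqueue [2]
  #6 pop 5: in=11011 → 11111 (was 00100); enqueue [1,4]
  #7 pop 6: in=11011 → 11011 (was 00000); enqueue []
  #8 pop 7: in=00000 → 10110 (no change)
  #9 pop 0: in=10011 → 11011 (no change)
  #10 pop 2: in=11111 → 11111 (was 11100); enqueue []
  #11 pop 1: in=11111 → 11101 (was 10101); enqueue [3]
  #12 pop 4: in=11111 → 01101 (no change)
  #13 pop 3: in=11101 → 11011 (was 10011); enqueue [0,4,6]
  #14 pop 0: in=11011 → 11011 (no change)
  #15 pop 4: in=11111 → 01101 (no change)
  #16 pop 6: in=11011 → 11011 (no change)

Fixpoint:
  val[0] = 11011
  val[1] = 11101
  val[2] = 11111
  val[3] = 11011
  val[4] = 01101
  val[5] = 11111
  val[6] = 11011
  val[7] = 10110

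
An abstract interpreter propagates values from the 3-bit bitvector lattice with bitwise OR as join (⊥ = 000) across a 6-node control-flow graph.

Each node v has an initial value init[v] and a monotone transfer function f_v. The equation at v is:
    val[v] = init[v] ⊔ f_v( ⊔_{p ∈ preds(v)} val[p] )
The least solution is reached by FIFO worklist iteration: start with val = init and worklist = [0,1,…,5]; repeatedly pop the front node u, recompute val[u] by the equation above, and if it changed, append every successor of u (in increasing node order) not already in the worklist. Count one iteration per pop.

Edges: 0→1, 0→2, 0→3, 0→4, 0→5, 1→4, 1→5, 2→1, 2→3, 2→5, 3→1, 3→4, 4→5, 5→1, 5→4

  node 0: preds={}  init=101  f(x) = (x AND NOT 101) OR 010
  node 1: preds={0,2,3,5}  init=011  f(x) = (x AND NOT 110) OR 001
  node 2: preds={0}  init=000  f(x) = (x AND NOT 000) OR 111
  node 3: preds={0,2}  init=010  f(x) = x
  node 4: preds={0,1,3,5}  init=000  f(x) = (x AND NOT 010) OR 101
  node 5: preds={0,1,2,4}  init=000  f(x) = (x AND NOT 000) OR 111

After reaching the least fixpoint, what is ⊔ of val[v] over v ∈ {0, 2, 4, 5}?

111

Trace (8 dequeues):
  [1] u=0 | in 000 | out 111 | prev 101 | push {}
  [2] u=1 | in 111 | out 011 | ==
  [3] u=2 | in 111 | out 111 | prev 000 | push {1}
  [4] u=3 | in 111 | out 111 | prev 010 | push {}
  [5] u=4 | in 111 | out 101 | prev 000 | push {}
  [6] u=5 | in 111 | out 111 | prev 000 | push {4}
  [7] u=1 | in 111 | out 011 | ==
  [8] u=4 | in 111 | out 101 | ==

Converged values:
  [0] 111
  [1] 011
  [2] 111
  [3] 111
  [4] 101
  [5] 111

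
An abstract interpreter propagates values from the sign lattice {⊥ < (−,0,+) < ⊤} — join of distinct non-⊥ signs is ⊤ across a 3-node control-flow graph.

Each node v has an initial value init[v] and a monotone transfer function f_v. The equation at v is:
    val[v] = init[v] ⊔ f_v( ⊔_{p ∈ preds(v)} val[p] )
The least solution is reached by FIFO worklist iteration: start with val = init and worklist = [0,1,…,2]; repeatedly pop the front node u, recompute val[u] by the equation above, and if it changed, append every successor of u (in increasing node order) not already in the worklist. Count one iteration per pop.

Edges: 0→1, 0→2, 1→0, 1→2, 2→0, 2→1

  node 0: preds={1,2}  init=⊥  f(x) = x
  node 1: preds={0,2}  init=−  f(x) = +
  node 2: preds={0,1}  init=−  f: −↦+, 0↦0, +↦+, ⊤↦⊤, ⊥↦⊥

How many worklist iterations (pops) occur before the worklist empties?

6

Iteration log — 6 steps:
  step 1. node 0  ⊔preds=−  new=−  old=⊥  +wl: 
  step 2. node 1  ⊔preds=−  new=⊤  old=−  +wl: 0
  step 3. node 2  ⊔preds=⊤  new=⊤  old=−  +wl: 1
  step 4. node 0  ⊔preds=⊤  new=⊤  old=−  +wl: 2
  step 5. node 1  ⊔preds=⊤  new=⊤  stable
  step 6. node 2  ⊔preds=⊤  new=⊤  stable

Least fixpoint reached:
  node 0: ⊤
  node 1: ⊤
  node 2: ⊤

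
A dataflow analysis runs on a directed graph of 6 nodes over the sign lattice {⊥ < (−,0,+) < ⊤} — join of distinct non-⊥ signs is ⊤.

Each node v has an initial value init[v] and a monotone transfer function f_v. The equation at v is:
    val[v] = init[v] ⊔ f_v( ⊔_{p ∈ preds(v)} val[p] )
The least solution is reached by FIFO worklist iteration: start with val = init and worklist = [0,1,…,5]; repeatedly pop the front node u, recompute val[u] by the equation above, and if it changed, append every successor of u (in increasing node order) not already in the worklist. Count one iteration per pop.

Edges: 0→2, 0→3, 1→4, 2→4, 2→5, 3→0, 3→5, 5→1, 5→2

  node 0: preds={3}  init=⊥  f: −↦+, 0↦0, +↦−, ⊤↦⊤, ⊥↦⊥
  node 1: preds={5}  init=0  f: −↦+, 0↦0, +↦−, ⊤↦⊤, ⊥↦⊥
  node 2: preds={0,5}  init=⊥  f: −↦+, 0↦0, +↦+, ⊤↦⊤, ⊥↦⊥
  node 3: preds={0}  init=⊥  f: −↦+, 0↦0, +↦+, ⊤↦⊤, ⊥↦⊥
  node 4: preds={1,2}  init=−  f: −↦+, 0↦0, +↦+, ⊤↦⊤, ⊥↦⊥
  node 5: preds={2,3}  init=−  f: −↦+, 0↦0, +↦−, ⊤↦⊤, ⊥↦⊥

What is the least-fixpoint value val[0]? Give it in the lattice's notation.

Trace (6 dequeues):
  [1] u=0 | in ⊥ | out ⊥ | ==
  [2] u=1 | in − | out ⊤ | prev 0 | push {}
  [3] u=2 | in − | out + | prev ⊥ | push {}
  [4] u=3 | in ⊥ | out ⊥ | ==
  [5] u=4 | in ⊤ | out ⊤ | prev − | push {}
  [6] u=5 | in + | out − | ==

Converged values:
  [0] ⊥
  [1] ⊤
  [2] +
  [3] ⊥
  [4] ⊤
  [5] −

⊥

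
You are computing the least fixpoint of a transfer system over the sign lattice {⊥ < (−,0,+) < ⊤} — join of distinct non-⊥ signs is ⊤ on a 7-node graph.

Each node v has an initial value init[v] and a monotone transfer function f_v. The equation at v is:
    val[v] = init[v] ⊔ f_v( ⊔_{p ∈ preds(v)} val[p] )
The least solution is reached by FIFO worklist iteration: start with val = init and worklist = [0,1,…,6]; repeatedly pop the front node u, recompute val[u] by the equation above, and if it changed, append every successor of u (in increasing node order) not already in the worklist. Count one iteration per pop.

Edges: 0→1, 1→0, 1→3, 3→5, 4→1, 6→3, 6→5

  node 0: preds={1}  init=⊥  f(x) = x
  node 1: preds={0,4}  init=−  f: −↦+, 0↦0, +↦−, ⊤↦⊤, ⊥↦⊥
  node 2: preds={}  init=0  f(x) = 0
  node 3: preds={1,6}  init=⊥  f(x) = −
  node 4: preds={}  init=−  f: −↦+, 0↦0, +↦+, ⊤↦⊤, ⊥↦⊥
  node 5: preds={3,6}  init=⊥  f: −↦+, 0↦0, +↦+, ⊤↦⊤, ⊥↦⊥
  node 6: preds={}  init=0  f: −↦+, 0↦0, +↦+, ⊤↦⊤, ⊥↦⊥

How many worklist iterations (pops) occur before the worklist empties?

Iteration log — 9 steps:
  step 1. node 0  ⊔preds=−  new=−  old=⊥  +wl: 
  step 2. node 1  ⊔preds=−  new=⊤  old=−  +wl: 0
  step 3. node 2  ⊔preds=⊥  new=0  stable
  step 4. node 3  ⊔preds=⊤  new=−  old=⊥  +wl: 
  step 5. node 4  ⊔preds=⊥  new=−  stable
  step 6. node 5  ⊔preds=⊤  new=⊤  old=⊥  +wl: 
  step 7. node 6  ⊔preds=⊥  new=0  stable
  step 8. node 0  ⊔preds=⊤  new=⊤  old=−  +wl: 1
  step 9. node 1  ⊔preds=⊤  new=⊤  stable

Least fixpoint reached:
  node 0: ⊤
  node 1: ⊤
  node 2: 0
  node 3: −
  node 4: −
  node 5: ⊤
  node 6: 0

9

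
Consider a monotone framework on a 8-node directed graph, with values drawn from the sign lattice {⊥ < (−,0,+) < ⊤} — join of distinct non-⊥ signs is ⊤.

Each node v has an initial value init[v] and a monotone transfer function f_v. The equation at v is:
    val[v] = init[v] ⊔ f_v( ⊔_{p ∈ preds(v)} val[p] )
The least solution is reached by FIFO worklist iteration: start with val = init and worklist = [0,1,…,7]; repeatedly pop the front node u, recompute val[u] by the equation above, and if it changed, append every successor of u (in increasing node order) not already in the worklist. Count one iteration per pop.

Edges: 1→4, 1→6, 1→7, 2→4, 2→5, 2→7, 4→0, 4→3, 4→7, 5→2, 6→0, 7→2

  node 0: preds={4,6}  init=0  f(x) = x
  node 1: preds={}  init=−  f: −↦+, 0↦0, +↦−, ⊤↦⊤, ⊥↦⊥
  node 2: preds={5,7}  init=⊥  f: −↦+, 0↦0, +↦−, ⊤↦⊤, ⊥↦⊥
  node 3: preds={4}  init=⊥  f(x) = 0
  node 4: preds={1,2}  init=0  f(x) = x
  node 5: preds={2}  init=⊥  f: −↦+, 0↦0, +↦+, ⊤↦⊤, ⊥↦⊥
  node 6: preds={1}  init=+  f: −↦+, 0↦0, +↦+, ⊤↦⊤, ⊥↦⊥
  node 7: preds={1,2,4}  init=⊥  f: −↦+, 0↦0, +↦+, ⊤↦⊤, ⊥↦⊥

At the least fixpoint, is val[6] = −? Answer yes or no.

no

Iteration log — 15 steps:
  step 1. node 0  ⊔preds=⊤  new=⊤  old=0  +wl: 
  step 2. node 1  ⊔preds=⊥  new=−  stable
  step 3. node 2  ⊔preds=⊥  new=⊥  stable
  step 4. node 3  ⊔preds=0  new=0  old=⊥  +wl: 
  step 5. node 4  ⊔preds=−  new=⊤  old=0  +wl: 0,3
  step 6. node 5  ⊔preds=⊥  new=⊥  stable
  step 7. node 6  ⊔preds=−  new=+  stable
  step 8. node 7  ⊔preds=⊤  new=⊤  old=⊥  +wl: 2
  step 9. node 0  ⊔preds=⊤  new=⊤  stable
  step 10. node 3  ⊔preds=⊤  new=0  stable
  step 11. node 2  ⊔preds=⊤  new=⊤  old=⊥  +wl: 4,5,7
  step 12. node 4  ⊔preds=⊤  new=⊤  stable
  step 13. node 5  ⊔preds=⊤  new=⊤  old=⊥  +wl: 2
  step 14. node 7  ⊔preds=⊤  new=⊤  stable
  step 15. node 2  ⊔preds=⊤  new=⊤  stable

Least fixpoint reached:
  node 0: ⊤
  node 1: −
  node 2: ⊤
  node 3: 0
  node 4: ⊤
  node 5: ⊤
  node 6: +
  node 7: ⊤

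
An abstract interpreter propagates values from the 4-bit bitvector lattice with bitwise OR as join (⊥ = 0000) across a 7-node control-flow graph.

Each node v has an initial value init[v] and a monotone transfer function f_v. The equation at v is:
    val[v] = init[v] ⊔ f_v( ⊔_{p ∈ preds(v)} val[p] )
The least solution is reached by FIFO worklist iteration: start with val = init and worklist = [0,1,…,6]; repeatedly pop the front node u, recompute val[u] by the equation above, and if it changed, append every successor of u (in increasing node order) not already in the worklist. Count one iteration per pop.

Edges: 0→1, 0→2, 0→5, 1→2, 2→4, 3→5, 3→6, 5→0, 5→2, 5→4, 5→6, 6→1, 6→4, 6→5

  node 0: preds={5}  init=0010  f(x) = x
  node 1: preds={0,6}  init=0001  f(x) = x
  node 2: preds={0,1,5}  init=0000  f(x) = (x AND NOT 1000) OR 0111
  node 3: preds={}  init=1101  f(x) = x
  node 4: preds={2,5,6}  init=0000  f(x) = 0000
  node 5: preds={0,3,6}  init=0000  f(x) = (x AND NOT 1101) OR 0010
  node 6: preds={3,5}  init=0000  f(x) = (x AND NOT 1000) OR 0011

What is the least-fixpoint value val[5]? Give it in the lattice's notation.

Worklist (13 pops):
  #1 pop 0: in=0000 → 0010 (no change)
  #2 pop 1: in=0010 → 0011 (was 0001); enqueue []
  #3 pop 2: in=0011 → 0111 (was 0000); enqueue []
  #4 pop 3: in=0000 → 1101 (no change)
  #5 pop 4: in=0111 → 0000 (no change)
  #6 pop 5: in=1111 → 0010 (was 0000); enqueue [0,2,4]
  #7 pop 6: in=1111 → 0111 (was 0000); enqueue [1,5]
  #8 pop 0: in=0010 → 0010 (no change)
  #9 pop 2: in=0011 → 0111 (no change)
  #10 pop 4: in=0111 → 0000 (no change)
  #11 pop 1: in=0111 → 0111 (was 0011); enqueue [2]
  #12 pop 5: in=1111 → 0010 (no change)
  #13 pop 2: in=0111 → 0111 (no change)

Fixpoint:
  val[0] = 0010
  val[1] = 0111
  val[2] = 0111
  val[3] = 1101
  val[4] = 0000
  val[5] = 0010
  val[6] = 0111

0010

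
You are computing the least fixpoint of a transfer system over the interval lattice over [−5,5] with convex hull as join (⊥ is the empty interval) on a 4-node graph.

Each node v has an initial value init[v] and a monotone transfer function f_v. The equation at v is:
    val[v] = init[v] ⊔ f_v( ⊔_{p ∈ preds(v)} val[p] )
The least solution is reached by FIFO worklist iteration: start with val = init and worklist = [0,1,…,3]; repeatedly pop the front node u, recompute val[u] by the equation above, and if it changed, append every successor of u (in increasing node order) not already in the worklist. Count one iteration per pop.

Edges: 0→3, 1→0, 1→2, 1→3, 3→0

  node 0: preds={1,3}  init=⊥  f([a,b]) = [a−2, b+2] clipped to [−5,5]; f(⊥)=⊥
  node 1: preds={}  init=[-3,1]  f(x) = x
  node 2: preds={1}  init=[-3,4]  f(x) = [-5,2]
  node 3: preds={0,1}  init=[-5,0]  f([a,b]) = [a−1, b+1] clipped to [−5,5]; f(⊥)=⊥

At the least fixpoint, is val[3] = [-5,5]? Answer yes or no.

Trace (7 dequeues):
  [1] u=0 | in [-5,1] | out [-5,3] | prev ⊥ | push {}
  [2] u=1 | in ⊥ | out [-3,1] | ==
  [3] u=2 | in [-3,1] | out [-5,4] | prev [-3,4] | push {}
  [4] u=3 | in [-5,3] | out [-5,4] | prev [-5,0] | push {0}
  [5] u=0 | in [-5,4] | out [-5,5] | prev [-5,3] | push {3}
  [6] u=3 | in [-5,5] | out [-5,5] | prev [-5,4] | push {0}
  [7] u=0 | in [-5,5] | out [-5,5] | ==

Converged values:
  [0] [-5,5]
  [1] [-3,1]
  [2] [-5,4]
  [3] [-5,5]

yes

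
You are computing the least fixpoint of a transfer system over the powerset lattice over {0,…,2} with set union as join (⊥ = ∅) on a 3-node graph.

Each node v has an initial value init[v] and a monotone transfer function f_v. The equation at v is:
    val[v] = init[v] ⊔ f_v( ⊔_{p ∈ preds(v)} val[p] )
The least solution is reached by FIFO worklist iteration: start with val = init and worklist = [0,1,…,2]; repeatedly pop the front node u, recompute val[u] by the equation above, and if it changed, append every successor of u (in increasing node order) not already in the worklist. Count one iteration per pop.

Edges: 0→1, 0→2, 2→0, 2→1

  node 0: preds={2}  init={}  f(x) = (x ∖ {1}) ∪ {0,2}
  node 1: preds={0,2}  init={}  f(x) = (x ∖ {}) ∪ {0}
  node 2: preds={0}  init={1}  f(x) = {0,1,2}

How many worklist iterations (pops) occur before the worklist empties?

5

Worklist (5 pops):
  #1 pop 0: in={1} → {0,2} (was {}); enqueue []
  #2 pop 1: in={0,1,2} → {0,1,2} (was {}); enqueue []
  #3 pop 2: in={0,2} → {0,1,2} (was {1}); enqueue [0,1]
  #4 pop 0: in={0,1,2} → {0,2} (no change)
  #5 pop 1: in={0,1,2} → {0,1,2} (no change)

Fixpoint:
  val[0] = {0,2}
  val[1] = {0,1,2}
  val[2] = {0,1,2}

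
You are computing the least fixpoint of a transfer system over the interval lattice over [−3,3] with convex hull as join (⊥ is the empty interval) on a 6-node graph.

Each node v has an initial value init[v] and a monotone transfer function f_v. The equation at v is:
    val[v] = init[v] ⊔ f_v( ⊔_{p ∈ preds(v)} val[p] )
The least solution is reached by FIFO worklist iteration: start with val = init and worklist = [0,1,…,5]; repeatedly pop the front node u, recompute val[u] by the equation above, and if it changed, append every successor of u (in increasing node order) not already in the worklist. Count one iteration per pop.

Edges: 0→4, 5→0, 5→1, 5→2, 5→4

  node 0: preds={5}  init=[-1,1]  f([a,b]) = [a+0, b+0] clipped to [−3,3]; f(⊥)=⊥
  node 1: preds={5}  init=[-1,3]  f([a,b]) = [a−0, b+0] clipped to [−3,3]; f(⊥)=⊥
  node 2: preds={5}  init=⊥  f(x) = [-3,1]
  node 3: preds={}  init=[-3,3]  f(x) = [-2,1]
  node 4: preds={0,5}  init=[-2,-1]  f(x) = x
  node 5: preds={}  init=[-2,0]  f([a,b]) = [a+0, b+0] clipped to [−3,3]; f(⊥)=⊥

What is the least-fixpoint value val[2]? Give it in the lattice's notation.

[-3,1]

Worklist (6 pops):
  #1 pop 0: in=[-2,0] → [-2,1] (was [-1,1]); enqueue []
  #2 pop 1: in=[-2,0] → [-2,3] (was [-1,3]); enqueue []
  #3 pop 2: in=[-2,0] → [-3,1] (was ⊥); enqueue []
  #4 pop 3: in=⊥ → [-3,3] (no change)
  #5 pop 4: in=[-2,1] → [-2,1] (was [-2,-1]); enqueue []
  #6 pop 5: in=⊥ → [-2,0] (no change)

Fixpoint:
  val[0] = [-2,1]
  val[1] = [-2,3]
  val[2] = [-3,1]
  val[3] = [-3,3]
  val[4] = [-2,1]
  val[5] = [-2,0]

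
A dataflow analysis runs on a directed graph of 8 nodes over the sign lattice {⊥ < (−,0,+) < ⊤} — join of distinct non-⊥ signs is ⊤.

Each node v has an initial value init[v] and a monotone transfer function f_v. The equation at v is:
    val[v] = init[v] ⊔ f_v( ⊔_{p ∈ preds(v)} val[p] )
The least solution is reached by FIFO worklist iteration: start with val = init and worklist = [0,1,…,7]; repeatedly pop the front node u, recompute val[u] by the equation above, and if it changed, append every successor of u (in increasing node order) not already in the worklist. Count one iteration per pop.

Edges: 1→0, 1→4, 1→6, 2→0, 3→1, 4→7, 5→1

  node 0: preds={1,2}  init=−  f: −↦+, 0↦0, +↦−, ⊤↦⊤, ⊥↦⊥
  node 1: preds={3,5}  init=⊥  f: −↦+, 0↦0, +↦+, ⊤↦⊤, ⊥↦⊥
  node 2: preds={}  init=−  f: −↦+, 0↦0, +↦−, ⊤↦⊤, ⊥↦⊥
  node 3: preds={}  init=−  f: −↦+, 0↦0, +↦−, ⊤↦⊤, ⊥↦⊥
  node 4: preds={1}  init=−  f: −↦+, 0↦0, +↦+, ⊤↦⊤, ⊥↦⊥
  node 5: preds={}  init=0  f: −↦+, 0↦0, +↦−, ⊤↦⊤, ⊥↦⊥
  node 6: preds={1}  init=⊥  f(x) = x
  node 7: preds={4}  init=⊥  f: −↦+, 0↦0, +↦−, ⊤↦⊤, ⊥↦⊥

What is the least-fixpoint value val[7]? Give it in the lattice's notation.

⊤

Trace (9 dequeues):
  [1] u=0 | in − | out ⊤ | prev − | push {}
  [2] u=1 | in ⊤ | out ⊤ | prev ⊥ | push {0}
  [3] u=2 | in ⊥ | out − | ==
  [4] u=3 | in ⊥ | out − | ==
  [5] u=4 | in ⊤ | out ⊤ | prev − | push {}
  [6] u=5 | in ⊥ | out 0 | ==
  [7] u=6 | in ⊤ | out ⊤ | prev ⊥ | push {}
  [8] u=7 | in ⊤ | out ⊤ | prev ⊥ | push {}
  [9] u=0 | in ⊤ | out ⊤ | ==

Converged values:
  [0] ⊤
  [1] ⊤
  [2] −
  [3] −
  [4] ⊤
  [5] 0
  [6] ⊤
  [7] ⊤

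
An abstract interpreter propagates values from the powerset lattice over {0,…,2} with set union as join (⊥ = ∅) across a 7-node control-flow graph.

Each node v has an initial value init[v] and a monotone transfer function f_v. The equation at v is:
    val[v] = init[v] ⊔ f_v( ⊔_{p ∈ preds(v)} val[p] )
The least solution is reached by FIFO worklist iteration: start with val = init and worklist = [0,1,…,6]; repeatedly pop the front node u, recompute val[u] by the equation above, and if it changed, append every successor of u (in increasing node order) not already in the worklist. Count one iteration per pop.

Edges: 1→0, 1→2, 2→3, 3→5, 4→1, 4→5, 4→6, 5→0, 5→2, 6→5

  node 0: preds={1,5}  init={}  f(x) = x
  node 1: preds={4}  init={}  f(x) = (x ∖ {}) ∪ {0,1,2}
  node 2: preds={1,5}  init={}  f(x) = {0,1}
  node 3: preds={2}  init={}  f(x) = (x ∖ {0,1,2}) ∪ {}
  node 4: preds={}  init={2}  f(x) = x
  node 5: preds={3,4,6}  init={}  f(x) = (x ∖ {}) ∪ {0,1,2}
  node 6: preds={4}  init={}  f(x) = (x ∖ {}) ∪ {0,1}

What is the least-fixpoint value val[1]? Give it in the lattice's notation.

Trace (10 dequeues):
  [1] u=0 | in {} | out {} | ==
  [2] u=1 | in {2} | out {0,1,2} | prev {} | push {0}
  [3] u=2 | in {0,1,2} | out {0,1} | prev {} | push {}
  [4] u=3 | in {0,1} | out {} | ==
  [5] u=4 | in {} | out {2} | ==
  [6] u=5 | in {2} | out {0,1,2} | prev {} | push {2}
  [7] u=6 | in {2} | out {0,1,2} | prev {} | push {5}
  [8] u=0 | in {0,1,2} | out {0,1,2} | prev {} | push {}
  [9] u=2 | in {0,1,2} | out {0,1} | ==
  [10] u=5 | in {0,1,2} | out {0,1,2} | ==

Converged values:
  [0] {0,1,2}
  [1] {0,1,2}
  [2] {0,1}
  [3] {}
  [4] {2}
  [5] {0,1,2}
  [6] {0,1,2}

{0,1,2}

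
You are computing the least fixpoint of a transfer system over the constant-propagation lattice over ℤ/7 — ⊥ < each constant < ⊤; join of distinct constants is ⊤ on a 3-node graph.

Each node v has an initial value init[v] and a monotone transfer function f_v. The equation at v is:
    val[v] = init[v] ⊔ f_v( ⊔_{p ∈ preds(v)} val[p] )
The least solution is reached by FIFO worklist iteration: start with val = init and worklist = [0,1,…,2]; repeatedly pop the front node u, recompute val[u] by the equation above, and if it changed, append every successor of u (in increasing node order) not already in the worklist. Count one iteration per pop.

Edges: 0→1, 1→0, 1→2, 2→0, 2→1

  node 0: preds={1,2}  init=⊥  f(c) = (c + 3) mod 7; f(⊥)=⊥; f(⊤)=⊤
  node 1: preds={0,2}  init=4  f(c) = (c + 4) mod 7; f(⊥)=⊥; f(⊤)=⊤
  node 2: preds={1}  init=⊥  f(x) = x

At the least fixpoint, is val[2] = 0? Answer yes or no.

no

Trace (9 dequeues):
  [1] u=0 | in 4 | out 0 | prev ⊥ | push {}
  [2] u=1 | in 0 | out 4 | ==
  [3] u=2 | in 4 | out 4 | prev ⊥ | push {0,1}
  [4] u=0 | in 4 | out 0 | ==
  [5] u=1 | in ⊤ | out ⊤ | prev 4 | push {0,2}
  [6] u=0 | in ⊤ | out ⊤ | prev 0 | push {1}
  [7] u=2 | in ⊤ | out ⊤ | prev 4 | push {0}
  [8] u=1 | in ⊤ | out ⊤ | ==
  [9] u=0 | in ⊤ | out ⊤ | ==

Converged values:
  [0] ⊤
  [1] ⊤
  [2] ⊤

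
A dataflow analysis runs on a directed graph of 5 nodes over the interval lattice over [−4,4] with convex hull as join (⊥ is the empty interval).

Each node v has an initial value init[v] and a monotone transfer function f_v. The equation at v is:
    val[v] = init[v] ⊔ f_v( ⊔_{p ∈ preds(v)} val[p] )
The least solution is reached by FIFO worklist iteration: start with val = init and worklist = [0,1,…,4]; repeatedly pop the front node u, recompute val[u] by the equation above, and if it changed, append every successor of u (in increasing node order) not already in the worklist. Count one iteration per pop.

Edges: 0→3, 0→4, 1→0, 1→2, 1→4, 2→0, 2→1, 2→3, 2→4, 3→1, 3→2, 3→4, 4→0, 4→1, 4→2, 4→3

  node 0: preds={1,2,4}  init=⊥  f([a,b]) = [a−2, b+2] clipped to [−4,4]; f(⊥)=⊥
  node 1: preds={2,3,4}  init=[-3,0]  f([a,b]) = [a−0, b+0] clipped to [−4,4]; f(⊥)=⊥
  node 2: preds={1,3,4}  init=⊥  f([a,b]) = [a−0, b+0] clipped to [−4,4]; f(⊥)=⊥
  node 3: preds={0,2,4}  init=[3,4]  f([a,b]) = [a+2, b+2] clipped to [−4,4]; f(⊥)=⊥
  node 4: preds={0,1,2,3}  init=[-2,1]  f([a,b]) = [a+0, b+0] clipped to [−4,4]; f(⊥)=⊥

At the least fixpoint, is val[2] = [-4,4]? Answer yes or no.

Trace (12 dequeues):
  [1] u=0 | in [-3,1] | out [-4,3] | prev ⊥ | push {}
  [2] u=1 | in [-2,4] | out [-3,4] | prev [-3,0] | push {0}
  [3] u=2 | in [-3,4] | out [-3,4] | prev ⊥ | push {1}
  [4] u=3 | in [-4,4] | out [-2,4] | prev [3,4] | push {2}
  [5] u=4 | in [-4,4] | out [-4,4] | prev [-2,1] | push {3}
  [6] u=0 | in [-4,4] | out [-4,4] | prev [-4,3] | push {4}
  [7] u=1 | in [-4,4] | out [-4,4] | prev [-3,4] | push {0}
  [8] u=2 | in [-4,4] | out [-4,4] | prev [-3,4] | push {1}
  [9] u=3 | in [-4,4] | out [-2,4] | ==
  [10] u=4 | in [-4,4] | out [-4,4] | ==
  [11] u=0 | in [-4,4] | out [-4,4] | ==
  [12] u=1 | in [-4,4] | out [-4,4] | ==

Converged values:
  [0] [-4,4]
  [1] [-4,4]
  [2] [-4,4]
  [3] [-2,4]
  [4] [-4,4]

yes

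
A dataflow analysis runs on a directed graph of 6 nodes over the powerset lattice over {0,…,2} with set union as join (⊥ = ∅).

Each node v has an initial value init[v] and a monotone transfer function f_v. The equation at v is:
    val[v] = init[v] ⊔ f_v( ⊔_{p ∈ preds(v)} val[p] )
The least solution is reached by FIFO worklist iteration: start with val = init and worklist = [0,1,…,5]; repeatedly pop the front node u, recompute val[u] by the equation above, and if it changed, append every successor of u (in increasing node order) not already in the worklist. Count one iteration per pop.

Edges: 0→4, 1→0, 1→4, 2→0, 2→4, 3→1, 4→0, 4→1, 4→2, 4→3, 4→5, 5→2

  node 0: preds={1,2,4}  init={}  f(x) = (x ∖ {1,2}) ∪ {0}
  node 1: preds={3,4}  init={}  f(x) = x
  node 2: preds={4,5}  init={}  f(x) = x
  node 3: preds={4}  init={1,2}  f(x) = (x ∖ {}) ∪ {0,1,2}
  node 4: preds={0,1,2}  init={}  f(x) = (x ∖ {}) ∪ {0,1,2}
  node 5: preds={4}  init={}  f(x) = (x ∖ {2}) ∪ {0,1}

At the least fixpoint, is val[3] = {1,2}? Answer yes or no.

no

Iteration log — 12 steps:
  step 1. node 0  ⊔preds={}  new={0}  old={}  +wl: 
  step 2. node 1  ⊔preds={1,2}  new={1,2}  old={}  +wl: 0
  step 3. node 2  ⊔preds={}  new={}  stable
  step 4. node 3  ⊔preds={}  new={0,1,2}  old={1,2}  +wl: 1
  step 5. node 4  ⊔preds={0,1,2}  new={0,1,2}  old={}  +wl: 2,3
  step 6. node 5  ⊔preds={0,1,2}  new={0,1}  old={}  +wl: 
  step 7. node 0  ⊔preds={0,1,2}  new={0}  stable
  step 8. node 1  ⊔preds={0,1,2}  new={0,1,2}  old={1,2}  +wl: 0,4
  step 9. node 2  ⊔preds={0,1,2}  new={0,1,2}  old={}  +wl: 
  step 10. node 3  ⊔preds={0,1,2}  new={0,1,2}  stable
  step 11. node 0  ⊔preds={0,1,2}  new={0}  stable
  step 12. node 4  ⊔preds={0,1,2}  new={0,1,2}  stable

Least fixpoint reached:
  node 0: {0}
  node 1: {0,1,2}
  node 2: {0,1,2}
  node 3: {0,1,2}
  node 4: {0,1,2}
  node 5: {0,1}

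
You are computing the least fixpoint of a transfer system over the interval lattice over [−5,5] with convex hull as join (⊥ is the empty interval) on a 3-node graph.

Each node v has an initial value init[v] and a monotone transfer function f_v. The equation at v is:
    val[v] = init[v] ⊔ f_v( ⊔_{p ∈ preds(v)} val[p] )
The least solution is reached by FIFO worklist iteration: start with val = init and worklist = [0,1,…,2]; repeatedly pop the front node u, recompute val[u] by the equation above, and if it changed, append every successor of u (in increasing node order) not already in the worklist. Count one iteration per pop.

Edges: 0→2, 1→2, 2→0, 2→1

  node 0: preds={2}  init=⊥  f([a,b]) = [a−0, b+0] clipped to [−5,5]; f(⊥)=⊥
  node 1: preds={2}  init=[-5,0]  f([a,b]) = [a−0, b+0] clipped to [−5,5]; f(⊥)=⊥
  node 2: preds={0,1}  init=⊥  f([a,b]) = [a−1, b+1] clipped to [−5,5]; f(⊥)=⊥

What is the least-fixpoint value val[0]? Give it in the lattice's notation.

[-5,5]

Iteration log — 18 steps:
  step 1. node 0  ⊔preds=⊥  new=⊥  stable
  step 2. node 1  ⊔preds=⊥  new=[-5,0]  stable
  step 3. node 2  ⊔preds=[-5,0]  new=[-5,1]  old=⊥  +wl: 0,1
  step 4. node 0  ⊔preds=[-5,1]  new=[-5,1]  old=⊥  +wl: 2
  step 5. node 1  ⊔preds=[-5,1]  new=[-5,1]  old=[-5,0]  +wl: 
  step 6. node 2  ⊔preds=[-5,1]  new=[-5,2]  old=[-5,1]  +wl: 0,1
  step 7. node 0  ⊔preds=[-5,2]  new=[-5,2]  old=[-5,1]  +wl: 2
  step 8. node 1  ⊔preds=[-5,2]  new=[-5,2]  old=[-5,1]  +wl: 
  step 9. node 2  ⊔preds=[-5,2]  new=[-5,3]  old=[-5,2]  +wl: 0,1
  step 10. node 0  ⊔preds=[-5,3]  new=[-5,3]  old=[-5,2]  +wl: 2
  step 11. node 1  ⊔preds=[-5,3]  new=[-5,3]  old=[-5,2]  +wl: 
  step 12. node 2  ⊔preds=[-5,3]  new=[-5,4]  old=[-5,3]  +wl: 0,1
  step 13. node 0  ⊔preds=[-5,4]  new=[-5,4]  old=[-5,3]  +wl: 2
  step 14. node 1  ⊔preds=[-5,4]  new=[-5,4]  old=[-5,3]  +wl: 
  step 15. node 2  ⊔preds=[-5,4]  new=[-5,5]  old=[-5,4]  +wl: 0,1
  step 16. node 0  ⊔preds=[-5,5]  new=[-5,5]  old=[-5,4]  +wl: 2
  step 17. node 1  ⊔preds=[-5,5]  new=[-5,5]  old=[-5,4]  +wl: 
  step 18. node 2  ⊔preds=[-5,5]  new=[-5,5]  stable

Least fixpoint reached:
  node 0: [-5,5]
  node 1: [-5,5]
  node 2: [-5,5]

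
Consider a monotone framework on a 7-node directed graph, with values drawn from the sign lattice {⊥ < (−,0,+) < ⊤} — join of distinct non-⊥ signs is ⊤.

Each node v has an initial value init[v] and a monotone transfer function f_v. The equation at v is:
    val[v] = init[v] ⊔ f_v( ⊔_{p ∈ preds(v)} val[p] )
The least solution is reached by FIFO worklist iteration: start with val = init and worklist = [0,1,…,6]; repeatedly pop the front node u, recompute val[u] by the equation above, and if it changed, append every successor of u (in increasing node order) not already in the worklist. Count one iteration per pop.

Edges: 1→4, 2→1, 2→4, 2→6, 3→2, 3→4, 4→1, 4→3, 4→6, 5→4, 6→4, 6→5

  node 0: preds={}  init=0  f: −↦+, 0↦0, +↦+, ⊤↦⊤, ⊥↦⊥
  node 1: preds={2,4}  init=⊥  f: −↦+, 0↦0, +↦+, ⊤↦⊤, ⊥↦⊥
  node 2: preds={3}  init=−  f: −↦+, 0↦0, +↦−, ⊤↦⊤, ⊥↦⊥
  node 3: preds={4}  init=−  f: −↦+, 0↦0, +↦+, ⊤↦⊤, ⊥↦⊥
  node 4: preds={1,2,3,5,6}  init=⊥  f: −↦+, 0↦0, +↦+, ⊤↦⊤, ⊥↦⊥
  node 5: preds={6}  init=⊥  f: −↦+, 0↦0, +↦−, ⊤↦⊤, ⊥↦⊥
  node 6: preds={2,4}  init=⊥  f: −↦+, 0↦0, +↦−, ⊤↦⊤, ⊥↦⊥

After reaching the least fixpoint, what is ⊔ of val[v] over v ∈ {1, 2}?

Worklist (13 pops):
  #1 pop 0: in=⊥ → 0 (no change)
  #2 pop 1: in=− → + (was ⊥); enqueue []
  #3 pop 2: in=− → ⊤ (was −); enqueue [1]
  #4 pop 3: in=⊥ → − (no change)
  #5 pop 4: in=⊤ → ⊤ (was ⊥); enqueue [3]
  #6 pop 5: in=⊥ → ⊥ (no change)
  #7 pop 6: in=⊤ → ⊤ (was ⊥); enqueue [4,5]
  #8 pop 1: in=⊤ → ⊤ (was +); enqueue []
  #9 pop 3: in=⊤ → ⊤ (was −); enqueue [2]
  #10 pop 4: in=⊤ → ⊤ (no change)
  #11 pop 5: in=⊤ → ⊤ (was ⊥); enqueue [4]
  #12 pop 2: in=⊤ → ⊤ (no change)
  #13 pop 4: in=⊤ → ⊤ (no change)

Fixpoint:
  val[0] = 0
  val[1] = ⊤
  val[2] = ⊤
  val[3] = ⊤
  val[4] = ⊤
  val[5] = ⊤
  val[6] = ⊤

⊤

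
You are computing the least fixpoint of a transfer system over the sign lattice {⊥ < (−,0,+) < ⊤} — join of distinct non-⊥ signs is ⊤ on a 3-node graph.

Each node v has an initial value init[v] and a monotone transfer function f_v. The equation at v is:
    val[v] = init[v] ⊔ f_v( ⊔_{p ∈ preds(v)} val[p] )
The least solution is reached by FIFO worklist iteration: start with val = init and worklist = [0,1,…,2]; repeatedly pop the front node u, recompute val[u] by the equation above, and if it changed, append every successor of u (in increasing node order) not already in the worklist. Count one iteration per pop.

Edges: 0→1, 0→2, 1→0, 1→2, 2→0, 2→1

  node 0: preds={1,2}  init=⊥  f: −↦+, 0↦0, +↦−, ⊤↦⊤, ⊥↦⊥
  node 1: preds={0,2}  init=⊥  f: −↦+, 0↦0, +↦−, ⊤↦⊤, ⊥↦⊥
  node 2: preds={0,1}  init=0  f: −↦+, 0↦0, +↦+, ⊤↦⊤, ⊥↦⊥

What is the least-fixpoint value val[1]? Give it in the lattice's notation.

Trace (4 dequeues):
  [1] u=0 | in 0 | out 0 | prev ⊥ | push {}
  [2] u=1 | in 0 | out 0 | prev ⊥ | push {0}
  [3] u=2 | in 0 | out 0 | ==
  [4] u=0 | in 0 | out 0 | ==

Converged values:
  [0] 0
  [1] 0
  [2] 0

0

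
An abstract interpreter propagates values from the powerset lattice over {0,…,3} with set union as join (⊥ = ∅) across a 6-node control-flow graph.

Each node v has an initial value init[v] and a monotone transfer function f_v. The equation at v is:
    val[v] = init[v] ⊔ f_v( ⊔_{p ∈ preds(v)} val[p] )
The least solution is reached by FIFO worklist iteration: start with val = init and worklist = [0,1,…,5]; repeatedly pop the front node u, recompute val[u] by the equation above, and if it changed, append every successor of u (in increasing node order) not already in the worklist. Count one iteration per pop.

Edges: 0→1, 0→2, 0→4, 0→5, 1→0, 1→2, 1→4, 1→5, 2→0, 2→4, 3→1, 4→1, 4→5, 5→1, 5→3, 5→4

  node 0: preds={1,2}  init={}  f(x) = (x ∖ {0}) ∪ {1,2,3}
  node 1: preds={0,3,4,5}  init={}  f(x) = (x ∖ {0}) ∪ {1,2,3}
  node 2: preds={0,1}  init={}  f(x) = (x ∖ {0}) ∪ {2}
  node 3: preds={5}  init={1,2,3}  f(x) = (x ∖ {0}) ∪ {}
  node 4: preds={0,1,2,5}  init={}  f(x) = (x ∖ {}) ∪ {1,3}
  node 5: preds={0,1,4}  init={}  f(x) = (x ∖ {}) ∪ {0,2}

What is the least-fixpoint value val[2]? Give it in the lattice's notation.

Trace (12 dequeues):
  [1] u=0 | in {} | out {1,2,3} | prev {} | push {}
  [2] u=1 | in {1,2,3} | out {1,2,3} | prev {} | push {0}
  [3] u=2 | in {1,2,3} | out {1,2,3} | prev {} | push {}
  [4] u=3 | in {} | out {1,2,3} | ==
  [5] u=4 | in {1,2,3} | out {1,2,3} | prev {} | push {1}
  [6] u=5 | in {1,2,3} | out {0,1,2,3} | prev {} | push {3,4}
  [7] u=0 | in {1,2,3} | out {1,2,3} | ==
  [8] u=1 | in {0,1,2,3} | out {1,2,3} | ==
  [9] u=3 | in {0,1,2,3} | out {1,2,3} | ==
  [10] u=4 | in {0,1,2,3} | out {0,1,2,3} | prev {1,2,3} | push {1,5}
  [11] u=1 | in {0,1,2,3} | out {1,2,3} | ==
  [12] u=5 | in {0,1,2,3} | out {0,1,2,3} | ==

Converged values:
  [0] {1,2,3}
  [1] {1,2,3}
  [2] {1,2,3}
  [3] {1,2,3}
  [4] {0,1,2,3}
  [5] {0,1,2,3}

{1,2,3}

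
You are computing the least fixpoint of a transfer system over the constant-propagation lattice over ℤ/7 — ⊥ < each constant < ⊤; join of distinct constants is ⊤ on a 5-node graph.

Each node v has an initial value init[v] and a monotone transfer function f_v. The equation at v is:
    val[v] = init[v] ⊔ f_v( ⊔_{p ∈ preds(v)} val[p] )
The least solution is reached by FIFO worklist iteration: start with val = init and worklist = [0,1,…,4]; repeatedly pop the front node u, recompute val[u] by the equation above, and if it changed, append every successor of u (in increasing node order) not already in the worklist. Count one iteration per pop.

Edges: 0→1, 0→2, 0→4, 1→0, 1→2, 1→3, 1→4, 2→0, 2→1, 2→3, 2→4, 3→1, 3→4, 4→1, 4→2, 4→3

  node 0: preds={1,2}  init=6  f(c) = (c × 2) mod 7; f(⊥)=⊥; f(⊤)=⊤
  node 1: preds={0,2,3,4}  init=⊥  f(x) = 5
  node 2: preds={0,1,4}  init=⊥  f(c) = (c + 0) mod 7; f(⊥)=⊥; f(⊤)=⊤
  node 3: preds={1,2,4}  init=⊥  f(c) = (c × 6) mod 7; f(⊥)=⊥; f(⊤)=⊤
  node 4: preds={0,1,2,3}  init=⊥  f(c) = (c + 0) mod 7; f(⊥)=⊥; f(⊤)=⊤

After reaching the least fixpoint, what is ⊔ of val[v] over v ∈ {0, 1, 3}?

Worklist (10 pops):
  #1 pop 0: in=⊥ → 6 (no change)
  #2 pop 1: in=6 → 5 (was ⊥); enqueue [0]
  #3 pop 2: in=⊤ → ⊤ (was ⊥); enqueue [1]
  #4 pop 3: in=⊤ → ⊤ (was ⊥); enqueue []
  #5 pop 4: in=⊤ → ⊤ (was ⊥); enqueue [2,3]
  #6 pop 0: in=⊤ → ⊤ (was 6); enqueue [4]
  #7 pop 1: in=⊤ → 5 (no change)
  #8 pop 2: in=⊤ → ⊤ (no change)
  #9 pop 3: in=⊤ → ⊤ (no change)
  #10 pop 4: in=⊤ → ⊤ (no change)

Fixpoint:
  val[0] = ⊤
  val[1] = 5
  val[2] = ⊤
  val[3] = ⊤
  val[4] = ⊤

⊤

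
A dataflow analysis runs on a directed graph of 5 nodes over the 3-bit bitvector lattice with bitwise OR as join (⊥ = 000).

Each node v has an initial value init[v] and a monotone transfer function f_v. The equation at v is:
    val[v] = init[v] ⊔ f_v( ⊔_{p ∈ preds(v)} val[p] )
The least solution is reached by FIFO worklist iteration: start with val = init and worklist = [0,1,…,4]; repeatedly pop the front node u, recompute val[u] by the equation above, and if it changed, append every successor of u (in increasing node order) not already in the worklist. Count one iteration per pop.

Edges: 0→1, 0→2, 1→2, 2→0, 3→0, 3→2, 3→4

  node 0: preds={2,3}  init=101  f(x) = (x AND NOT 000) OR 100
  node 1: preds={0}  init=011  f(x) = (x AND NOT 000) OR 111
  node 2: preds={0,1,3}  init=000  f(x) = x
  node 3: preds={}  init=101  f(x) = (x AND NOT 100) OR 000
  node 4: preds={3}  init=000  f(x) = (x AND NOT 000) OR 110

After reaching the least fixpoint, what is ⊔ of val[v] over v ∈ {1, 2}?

111

Iteration log — 8 steps:
  step 1. node 0  ⊔preds=101  new=101  stable
  step 2. node 1  ⊔preds=101  new=111  old=011  +wl: 
  step 3. node 2  ⊔preds=111  new=111  old=000  +wl: 0
  step 4. node 3  ⊔preds=000  new=101  stable
  step 5. node 4  ⊔preds=101  new=111  old=000  +wl: 
  step 6. node 0  ⊔preds=111  new=111  old=101  +wl: 1,2
  step 7. node 1  ⊔preds=111  new=111  stable
  step 8. node 2  ⊔preds=111  new=111  stable

Least fixpoint reached:
  node 0: 111
  node 1: 111
  node 2: 111
  node 3: 101
  node 4: 111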